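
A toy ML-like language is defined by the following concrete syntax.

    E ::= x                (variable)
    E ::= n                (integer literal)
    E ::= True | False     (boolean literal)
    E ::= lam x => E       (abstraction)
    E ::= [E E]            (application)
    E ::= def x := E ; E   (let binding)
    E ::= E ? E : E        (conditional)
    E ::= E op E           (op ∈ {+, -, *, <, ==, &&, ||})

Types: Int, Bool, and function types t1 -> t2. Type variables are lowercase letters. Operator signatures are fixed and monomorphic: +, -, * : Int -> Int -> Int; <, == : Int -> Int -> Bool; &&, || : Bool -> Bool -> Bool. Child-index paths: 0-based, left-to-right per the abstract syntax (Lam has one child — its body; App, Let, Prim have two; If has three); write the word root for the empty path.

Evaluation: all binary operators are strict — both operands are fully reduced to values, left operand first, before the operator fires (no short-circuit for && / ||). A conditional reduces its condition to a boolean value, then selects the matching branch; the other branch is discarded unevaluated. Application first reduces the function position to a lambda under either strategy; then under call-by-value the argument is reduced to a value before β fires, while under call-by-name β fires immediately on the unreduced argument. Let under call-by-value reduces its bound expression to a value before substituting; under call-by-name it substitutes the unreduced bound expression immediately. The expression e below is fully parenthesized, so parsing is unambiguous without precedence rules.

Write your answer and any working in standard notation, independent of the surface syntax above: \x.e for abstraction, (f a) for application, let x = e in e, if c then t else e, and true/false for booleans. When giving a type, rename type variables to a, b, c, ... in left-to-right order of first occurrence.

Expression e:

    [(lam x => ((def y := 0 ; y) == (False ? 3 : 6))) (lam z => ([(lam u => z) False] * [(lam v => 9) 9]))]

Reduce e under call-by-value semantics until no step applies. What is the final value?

Derivation:
step 0: ((\x.((let y = 0 in y) == (if false then 3 else 6))) (\z.(((\u.z) false) * ((\v.9) 9))))
step 1: [beta@root] ((let y = 0 in y) == (if false then 3 else 6))
step 2: [let@0] (0 == (if false then 3 else 6))
step 3: [if@1] (0 == 6)
step 4: [delta@root] false

Answer: false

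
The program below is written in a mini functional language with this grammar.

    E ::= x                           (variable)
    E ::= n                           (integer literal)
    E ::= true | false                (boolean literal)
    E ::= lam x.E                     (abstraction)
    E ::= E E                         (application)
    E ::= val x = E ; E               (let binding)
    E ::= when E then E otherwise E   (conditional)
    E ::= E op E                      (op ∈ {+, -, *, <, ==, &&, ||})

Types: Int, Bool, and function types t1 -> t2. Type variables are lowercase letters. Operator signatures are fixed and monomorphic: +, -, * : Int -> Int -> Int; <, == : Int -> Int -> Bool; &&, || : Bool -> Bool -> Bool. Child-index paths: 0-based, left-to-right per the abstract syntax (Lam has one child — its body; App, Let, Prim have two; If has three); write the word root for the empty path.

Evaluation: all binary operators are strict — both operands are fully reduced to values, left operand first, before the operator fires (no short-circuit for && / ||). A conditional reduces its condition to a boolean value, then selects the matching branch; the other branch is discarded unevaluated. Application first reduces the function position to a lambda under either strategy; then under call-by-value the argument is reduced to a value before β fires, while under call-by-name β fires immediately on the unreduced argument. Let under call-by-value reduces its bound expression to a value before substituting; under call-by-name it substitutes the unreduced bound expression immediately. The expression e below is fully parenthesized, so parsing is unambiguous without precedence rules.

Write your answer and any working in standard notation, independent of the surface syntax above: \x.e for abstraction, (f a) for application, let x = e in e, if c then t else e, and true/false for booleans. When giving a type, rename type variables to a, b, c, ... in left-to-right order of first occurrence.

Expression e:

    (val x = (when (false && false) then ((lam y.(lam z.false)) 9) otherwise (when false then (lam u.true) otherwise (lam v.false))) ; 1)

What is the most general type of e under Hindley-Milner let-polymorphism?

Trace:
  unify Bool ~ Bool
  unify Bool ~ Bool
  unify Bool ~ Bool
\z._ : b -> Bool
\y._ : a -> b -> Bool
  unify a -> b -> Bool ~ Int -> c
  unify a ~ Int
  unify b -> Bool ~ c
_ _ : b -> Bool
  unify Bool ~ Bool
\u._ : d -> Bool
\v._ : e -> Bool
  unify d -> Bool ~ e -> Bool
  unify d ~ e
  unify Bool ~ Bool
  unify b -> Bool ~ e -> Bool
  unify b ~ e
  unify Bool ~ Bool
let x : forall. e -> Bool

Answer: Int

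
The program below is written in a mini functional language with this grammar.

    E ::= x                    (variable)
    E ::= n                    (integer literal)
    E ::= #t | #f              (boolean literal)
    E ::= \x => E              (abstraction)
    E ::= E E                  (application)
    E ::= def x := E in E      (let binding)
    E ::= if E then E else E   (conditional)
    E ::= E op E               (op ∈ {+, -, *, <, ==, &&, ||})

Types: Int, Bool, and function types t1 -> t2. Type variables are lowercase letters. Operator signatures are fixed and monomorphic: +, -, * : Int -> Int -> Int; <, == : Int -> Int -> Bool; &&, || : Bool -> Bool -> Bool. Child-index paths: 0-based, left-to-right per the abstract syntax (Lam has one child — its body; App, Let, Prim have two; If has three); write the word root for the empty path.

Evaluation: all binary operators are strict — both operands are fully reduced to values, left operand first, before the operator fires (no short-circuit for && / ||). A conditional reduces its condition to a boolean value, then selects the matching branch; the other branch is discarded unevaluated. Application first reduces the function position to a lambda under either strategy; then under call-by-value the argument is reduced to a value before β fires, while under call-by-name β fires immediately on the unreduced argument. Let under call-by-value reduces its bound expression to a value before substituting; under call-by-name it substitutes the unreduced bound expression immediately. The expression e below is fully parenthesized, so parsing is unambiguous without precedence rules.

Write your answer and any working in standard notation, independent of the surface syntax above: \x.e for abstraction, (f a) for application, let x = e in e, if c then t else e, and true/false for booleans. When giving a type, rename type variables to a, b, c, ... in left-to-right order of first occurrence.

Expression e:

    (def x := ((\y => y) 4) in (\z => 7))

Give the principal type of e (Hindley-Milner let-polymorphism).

Working:
y : a
\y._ : a -> a
  unify a -> a ~ Int -> b
  unify a ~ Int
  unify Int ~ b
_ _ : Int
let x : Int
\z._ : c -> Int

Answer: a -> Int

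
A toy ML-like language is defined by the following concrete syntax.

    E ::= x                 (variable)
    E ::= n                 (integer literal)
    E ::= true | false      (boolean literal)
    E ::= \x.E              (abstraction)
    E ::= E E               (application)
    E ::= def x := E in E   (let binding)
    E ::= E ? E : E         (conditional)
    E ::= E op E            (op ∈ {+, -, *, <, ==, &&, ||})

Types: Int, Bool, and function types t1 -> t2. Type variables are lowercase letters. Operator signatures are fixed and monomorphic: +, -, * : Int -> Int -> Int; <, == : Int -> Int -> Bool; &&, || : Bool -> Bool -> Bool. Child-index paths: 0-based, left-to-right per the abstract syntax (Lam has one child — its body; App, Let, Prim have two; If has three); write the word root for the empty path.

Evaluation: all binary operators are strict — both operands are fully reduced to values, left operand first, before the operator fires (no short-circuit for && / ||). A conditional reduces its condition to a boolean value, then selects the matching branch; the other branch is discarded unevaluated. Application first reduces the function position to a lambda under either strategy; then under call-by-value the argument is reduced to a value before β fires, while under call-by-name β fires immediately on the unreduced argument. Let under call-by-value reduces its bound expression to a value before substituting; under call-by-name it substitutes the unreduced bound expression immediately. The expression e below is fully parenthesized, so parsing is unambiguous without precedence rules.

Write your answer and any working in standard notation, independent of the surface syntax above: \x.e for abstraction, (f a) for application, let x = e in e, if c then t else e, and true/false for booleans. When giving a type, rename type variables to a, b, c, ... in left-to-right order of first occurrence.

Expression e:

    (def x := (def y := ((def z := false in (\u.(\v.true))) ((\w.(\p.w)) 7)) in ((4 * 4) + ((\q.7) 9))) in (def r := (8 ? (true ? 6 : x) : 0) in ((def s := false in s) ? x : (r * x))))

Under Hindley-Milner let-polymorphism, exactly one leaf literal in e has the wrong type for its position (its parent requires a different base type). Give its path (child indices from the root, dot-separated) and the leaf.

Working:
let z : Bool
\v._ : b -> Bool
\u._ : a -> b -> Bool
w : c
\p._ : d -> c
\w._ : c -> d -> c
  unify c -> d -> c ~ Int -> e
  unify c ~ Int
  unify d -> Int ~ e
_ _ : d -> Int
  unify a -> b -> Bool ~ (d -> Int) -> f
  unify a ~ d -> Int
  unify b -> Bool ~ f
_ _ : b -> Bool
let y : forall. b -> Bool
  unify Int ~ Int
  unify Int ~ Int
  unify Int ~ Int
\q._ : g -> Int
  unify g -> Int ~ Int -> h
  unify g ~ Int
  unify Int ~ h
_ _ : Int
  unify Int ~ Int
let x : Int
  unify Int ~ Bool
  FAIL: mismatch Int ~ Bool

Answer: 1.0.0 : 8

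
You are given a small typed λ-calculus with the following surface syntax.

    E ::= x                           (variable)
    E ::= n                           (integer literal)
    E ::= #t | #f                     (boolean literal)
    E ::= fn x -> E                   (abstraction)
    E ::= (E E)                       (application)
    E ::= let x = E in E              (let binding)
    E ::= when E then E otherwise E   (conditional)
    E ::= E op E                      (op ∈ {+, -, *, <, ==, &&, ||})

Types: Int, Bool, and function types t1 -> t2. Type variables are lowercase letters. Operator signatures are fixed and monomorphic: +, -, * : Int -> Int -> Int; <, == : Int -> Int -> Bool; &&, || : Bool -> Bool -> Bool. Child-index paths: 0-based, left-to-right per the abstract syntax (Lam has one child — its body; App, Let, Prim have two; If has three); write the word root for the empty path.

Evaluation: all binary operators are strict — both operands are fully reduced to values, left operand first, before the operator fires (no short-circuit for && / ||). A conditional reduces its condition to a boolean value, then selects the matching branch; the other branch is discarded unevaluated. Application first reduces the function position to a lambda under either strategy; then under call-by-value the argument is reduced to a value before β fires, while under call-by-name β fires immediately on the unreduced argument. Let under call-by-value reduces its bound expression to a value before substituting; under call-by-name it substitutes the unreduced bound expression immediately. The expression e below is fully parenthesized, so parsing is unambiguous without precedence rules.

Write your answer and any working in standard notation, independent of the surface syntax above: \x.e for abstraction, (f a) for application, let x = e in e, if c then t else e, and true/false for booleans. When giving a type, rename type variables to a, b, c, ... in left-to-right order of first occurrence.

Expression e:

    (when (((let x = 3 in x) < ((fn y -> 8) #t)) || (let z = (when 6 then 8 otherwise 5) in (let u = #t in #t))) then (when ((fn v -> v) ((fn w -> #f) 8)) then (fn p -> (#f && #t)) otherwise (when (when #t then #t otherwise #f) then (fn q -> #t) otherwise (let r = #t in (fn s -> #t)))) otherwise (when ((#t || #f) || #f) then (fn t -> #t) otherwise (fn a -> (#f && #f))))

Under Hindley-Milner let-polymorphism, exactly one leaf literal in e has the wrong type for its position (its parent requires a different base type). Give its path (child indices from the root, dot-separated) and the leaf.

Answer: 0.1.0.0 : 6

Derivation:
let x : Int
x : Int
  unify Int ~ Int
\y._ : a -> Int
  unify a -> Int ~ Bool -> b
  unify a ~ Bool
  unify Int ~ b
_ _ : Int
  unify Int ~ Int
  unify Bool ~ Bool
  unify Int ~ Bool
  FAIL: mismatch Int ~ Bool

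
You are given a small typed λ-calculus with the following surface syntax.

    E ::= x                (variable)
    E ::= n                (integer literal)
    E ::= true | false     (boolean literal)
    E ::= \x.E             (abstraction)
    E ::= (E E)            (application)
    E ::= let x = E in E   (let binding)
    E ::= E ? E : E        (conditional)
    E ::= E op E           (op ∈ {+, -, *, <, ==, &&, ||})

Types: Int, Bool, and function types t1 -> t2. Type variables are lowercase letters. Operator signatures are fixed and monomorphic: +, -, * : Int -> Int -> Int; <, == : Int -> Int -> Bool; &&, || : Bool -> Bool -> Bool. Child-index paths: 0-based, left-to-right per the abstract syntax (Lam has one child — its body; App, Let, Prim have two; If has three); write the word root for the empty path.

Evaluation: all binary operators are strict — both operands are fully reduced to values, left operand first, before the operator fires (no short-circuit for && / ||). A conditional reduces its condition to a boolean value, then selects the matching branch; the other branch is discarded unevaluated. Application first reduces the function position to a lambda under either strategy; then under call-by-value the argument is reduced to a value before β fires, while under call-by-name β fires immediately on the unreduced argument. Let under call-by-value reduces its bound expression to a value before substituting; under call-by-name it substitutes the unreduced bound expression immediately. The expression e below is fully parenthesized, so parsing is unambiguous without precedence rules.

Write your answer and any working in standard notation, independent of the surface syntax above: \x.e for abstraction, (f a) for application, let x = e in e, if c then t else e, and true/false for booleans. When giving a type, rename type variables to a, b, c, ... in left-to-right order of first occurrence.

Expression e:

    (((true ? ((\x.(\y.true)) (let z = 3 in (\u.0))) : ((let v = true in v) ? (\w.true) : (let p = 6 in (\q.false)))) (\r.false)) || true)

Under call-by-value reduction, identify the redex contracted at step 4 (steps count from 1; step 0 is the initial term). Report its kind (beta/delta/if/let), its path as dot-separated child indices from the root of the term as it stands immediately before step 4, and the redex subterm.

Answer: beta at 0 : ((\y.true) (\r.false))

Trace:
step 0: (((if true then ((\x.(\y.true)) (let z = 3 in (\u.0))) else (if (let v = true in v) then (\w.true) else (let p = 6 in (\q.false)))) (\r.false)) || true)
step 1: [if@0.0] ((((\x.(\y.true)) (let z = 3 in (\u.0))) (\r.false)) || true)
step 2: [let@0.0.1] ((((\x.(\y.true)) (\u.0)) (\r.false)) || true)
step 3: [beta@0.0] (((\y.true) (\r.false)) || true)
step 4: [beta@0] (true || true)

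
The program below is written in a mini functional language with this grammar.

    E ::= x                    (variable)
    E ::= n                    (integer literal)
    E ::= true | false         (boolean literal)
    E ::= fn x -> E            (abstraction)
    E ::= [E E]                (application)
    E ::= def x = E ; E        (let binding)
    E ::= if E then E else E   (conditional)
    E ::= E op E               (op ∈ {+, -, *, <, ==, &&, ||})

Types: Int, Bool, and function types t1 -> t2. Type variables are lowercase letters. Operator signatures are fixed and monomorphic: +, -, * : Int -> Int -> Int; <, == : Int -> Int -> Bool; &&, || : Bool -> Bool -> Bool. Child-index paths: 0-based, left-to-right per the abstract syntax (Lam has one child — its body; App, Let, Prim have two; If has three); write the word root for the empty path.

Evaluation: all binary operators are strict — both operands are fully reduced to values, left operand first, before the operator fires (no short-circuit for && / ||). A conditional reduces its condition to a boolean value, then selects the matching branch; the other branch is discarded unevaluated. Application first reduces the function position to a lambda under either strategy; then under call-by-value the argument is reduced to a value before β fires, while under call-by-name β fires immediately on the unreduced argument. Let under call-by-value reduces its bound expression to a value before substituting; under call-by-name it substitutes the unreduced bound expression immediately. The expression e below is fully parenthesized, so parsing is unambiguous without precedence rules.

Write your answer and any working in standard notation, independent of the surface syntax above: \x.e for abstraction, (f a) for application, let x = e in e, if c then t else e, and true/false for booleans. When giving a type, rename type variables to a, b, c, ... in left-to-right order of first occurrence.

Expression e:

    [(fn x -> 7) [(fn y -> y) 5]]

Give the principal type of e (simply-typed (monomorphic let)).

Answer: Int

Working:
\x._ : a -> Int
y : b
\y._ : b -> b
  unify b -> b ~ Int -> c
  unify b ~ Int
  unify Int ~ c
_ _ : Int
  unify a -> Int ~ Int -> d
  unify a ~ Int
  unify Int ~ d
_ _ : Int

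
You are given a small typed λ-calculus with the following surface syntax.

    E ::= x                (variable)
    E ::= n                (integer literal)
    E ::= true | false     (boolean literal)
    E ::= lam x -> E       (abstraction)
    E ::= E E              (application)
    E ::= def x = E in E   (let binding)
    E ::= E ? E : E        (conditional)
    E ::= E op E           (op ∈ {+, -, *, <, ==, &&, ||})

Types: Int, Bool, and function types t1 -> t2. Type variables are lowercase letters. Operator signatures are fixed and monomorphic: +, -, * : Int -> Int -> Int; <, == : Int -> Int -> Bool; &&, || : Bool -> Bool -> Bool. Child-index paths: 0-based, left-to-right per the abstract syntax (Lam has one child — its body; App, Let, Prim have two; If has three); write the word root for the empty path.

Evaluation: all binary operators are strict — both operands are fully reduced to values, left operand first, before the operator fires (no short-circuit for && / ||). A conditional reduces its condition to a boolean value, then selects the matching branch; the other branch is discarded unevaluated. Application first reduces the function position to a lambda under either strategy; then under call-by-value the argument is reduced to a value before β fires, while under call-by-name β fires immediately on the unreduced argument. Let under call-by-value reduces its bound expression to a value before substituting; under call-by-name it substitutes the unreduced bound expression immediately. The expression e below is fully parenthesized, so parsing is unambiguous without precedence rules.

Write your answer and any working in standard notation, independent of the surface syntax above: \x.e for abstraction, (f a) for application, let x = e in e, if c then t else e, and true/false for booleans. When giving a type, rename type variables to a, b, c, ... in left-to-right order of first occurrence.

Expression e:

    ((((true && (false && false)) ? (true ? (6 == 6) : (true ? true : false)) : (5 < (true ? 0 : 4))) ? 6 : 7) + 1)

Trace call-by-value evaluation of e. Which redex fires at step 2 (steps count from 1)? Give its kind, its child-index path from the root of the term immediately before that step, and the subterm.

Answer: delta at 0.0.0 : (true && false)

Derivation:
step 0: ((if (if (true && (false && false)) then (if true then (6 == 6) else (if true then true else false)) else (5 < (if true then 0 else 4))) then 6 else 7) + 1)
step 1: [delta@0.0.0.1] ((if (if (true && false) then (if true then (6 == 6) else (if true then true else false)) else (5 < (if true then 0 else 4))) then 6 else 7) + 1)
step 2: [delta@0.0.0] ((if (if false then (if true then (6 == 6) else (if true then true else false)) else (5 < (if true then 0 else 4))) then 6 else 7) + 1)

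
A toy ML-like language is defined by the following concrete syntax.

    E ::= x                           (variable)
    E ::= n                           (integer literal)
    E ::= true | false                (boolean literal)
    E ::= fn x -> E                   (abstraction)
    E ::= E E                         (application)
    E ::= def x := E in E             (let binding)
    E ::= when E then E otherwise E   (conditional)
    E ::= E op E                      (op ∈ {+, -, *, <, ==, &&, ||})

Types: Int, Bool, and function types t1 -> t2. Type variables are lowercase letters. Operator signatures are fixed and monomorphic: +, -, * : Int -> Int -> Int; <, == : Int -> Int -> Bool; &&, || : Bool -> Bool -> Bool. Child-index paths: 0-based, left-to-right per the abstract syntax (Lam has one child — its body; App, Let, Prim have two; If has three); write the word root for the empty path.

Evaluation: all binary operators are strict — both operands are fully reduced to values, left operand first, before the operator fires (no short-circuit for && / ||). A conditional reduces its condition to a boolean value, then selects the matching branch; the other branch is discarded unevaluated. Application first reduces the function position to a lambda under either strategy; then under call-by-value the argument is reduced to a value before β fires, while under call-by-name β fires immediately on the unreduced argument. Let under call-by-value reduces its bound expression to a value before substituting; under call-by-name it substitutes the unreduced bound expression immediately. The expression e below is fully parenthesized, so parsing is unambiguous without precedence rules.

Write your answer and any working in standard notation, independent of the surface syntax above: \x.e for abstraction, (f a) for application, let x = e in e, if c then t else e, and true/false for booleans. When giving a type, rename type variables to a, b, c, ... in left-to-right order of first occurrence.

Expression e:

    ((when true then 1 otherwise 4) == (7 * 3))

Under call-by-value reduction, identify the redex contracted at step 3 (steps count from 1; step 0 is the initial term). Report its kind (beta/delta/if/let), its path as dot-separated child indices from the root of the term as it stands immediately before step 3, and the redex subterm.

Working:
step 0: ((if true then 1 else 4) == (7 * 3))
step 1: [if@0] (1 == (7 * 3))
step 2: [delta@1] (1 == 21)
step 3: [delta@root] false

Answer: delta at root : (1 == 21)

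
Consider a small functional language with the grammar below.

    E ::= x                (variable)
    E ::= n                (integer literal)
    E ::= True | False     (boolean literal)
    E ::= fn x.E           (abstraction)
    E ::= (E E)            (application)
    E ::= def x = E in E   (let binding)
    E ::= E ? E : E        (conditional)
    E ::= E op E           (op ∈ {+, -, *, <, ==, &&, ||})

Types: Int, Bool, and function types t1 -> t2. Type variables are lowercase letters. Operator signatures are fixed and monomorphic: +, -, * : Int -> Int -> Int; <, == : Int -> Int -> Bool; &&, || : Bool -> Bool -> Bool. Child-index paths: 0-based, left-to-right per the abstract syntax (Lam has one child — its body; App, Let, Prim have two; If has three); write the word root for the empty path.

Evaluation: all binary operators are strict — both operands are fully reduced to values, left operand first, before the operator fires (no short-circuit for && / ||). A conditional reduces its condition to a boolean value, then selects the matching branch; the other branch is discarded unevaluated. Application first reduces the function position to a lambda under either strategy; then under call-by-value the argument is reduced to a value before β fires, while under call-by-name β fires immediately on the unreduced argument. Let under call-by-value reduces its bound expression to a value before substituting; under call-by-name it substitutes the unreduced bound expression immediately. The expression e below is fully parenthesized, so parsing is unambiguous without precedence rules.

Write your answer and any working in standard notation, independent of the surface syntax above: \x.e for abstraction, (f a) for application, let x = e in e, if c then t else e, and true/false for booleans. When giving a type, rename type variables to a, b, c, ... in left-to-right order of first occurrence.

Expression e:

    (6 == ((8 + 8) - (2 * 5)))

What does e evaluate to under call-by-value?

Derivation:
step 0: (6 == ((8 + 8) - (2 * 5)))
step 1: [delta@1.0] (6 == (16 - (2 * 5)))
step 2: [delta@1.1] (6 == (16 - 10))
step 3: [delta@1] (6 == 6)
step 4: [delta@root] true

Answer: true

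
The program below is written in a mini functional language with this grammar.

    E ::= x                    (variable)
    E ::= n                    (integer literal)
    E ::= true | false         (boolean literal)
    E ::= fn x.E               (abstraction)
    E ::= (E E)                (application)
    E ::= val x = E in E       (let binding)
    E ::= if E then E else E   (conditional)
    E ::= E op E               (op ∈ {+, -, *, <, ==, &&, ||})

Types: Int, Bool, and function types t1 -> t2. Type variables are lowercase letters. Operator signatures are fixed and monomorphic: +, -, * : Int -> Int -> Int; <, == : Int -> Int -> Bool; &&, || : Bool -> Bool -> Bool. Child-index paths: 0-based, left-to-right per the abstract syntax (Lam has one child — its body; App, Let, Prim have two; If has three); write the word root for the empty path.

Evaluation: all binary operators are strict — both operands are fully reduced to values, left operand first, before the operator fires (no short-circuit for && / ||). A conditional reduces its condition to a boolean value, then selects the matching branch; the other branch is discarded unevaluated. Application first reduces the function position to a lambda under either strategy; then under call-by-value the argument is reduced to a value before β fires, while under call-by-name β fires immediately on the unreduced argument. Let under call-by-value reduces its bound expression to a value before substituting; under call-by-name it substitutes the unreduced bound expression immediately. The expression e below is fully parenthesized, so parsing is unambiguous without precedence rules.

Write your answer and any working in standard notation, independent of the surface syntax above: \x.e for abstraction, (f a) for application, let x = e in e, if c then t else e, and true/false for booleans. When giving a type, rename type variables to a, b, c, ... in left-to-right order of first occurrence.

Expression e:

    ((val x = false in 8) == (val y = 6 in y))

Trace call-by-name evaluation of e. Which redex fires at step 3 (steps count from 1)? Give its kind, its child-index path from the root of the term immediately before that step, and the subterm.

Trace:
step 0: ((let x = false in 8) == (let y = 6 in y))
step 1: [let@0] (8 == (let y = 6 in y))
step 2: [let@1] (8 == 6)
step 3: [delta@root] false

Answer: delta at root : (8 == 6)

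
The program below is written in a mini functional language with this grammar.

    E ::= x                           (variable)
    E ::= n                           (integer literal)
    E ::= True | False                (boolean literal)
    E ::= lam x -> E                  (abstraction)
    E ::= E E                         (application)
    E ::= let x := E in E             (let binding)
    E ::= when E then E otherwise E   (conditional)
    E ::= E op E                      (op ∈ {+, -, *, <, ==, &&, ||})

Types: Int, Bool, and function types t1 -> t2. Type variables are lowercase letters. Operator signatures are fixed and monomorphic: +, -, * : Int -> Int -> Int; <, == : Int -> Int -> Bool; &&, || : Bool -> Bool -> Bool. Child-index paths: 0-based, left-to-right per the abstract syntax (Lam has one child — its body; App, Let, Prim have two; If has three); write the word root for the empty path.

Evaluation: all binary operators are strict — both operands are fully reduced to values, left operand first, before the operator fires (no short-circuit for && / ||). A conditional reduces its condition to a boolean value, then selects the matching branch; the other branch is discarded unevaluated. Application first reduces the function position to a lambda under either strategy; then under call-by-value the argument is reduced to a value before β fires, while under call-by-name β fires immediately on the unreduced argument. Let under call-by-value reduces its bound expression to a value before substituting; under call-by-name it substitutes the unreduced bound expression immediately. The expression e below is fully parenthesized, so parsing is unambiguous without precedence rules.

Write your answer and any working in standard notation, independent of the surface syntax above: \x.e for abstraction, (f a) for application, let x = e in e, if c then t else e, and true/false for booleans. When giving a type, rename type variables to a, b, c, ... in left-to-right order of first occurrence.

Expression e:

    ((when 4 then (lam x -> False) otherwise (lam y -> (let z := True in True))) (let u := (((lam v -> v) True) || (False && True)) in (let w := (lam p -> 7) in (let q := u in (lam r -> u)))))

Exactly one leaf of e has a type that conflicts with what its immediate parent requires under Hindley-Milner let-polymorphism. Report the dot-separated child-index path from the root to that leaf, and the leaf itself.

Derivation:
  unify Int ~ Bool
  FAIL: mismatch Int ~ Bool

Answer: 0.0 : 4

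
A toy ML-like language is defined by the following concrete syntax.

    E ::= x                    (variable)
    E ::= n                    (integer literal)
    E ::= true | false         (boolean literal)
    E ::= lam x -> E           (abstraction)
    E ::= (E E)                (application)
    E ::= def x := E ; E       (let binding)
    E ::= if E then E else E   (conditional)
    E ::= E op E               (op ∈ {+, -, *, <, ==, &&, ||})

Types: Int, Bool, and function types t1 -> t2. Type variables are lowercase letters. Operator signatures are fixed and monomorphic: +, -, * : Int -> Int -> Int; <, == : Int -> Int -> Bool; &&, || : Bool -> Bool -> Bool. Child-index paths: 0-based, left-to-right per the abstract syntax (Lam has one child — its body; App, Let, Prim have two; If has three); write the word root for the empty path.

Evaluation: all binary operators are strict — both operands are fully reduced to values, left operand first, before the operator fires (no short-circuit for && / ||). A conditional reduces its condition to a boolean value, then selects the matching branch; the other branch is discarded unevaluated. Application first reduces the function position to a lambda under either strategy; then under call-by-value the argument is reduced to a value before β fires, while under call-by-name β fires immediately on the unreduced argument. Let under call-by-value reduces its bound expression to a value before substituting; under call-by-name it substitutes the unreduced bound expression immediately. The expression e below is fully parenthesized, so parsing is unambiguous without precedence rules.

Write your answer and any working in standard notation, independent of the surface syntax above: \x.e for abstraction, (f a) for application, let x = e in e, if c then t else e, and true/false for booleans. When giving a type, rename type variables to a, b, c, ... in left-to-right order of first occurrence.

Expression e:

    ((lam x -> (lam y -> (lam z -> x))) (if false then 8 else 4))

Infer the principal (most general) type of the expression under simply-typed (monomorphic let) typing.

Answer: a -> b -> Int

Derivation:
x : a
\z._ : c -> a
\y._ : b -> c -> a
\x._ : a -> b -> c -> a
  unify Bool ~ Bool
  unify Int ~ Int
  unify a -> b -> c -> a ~ Int -> d
  unify a ~ Int
  unify b -> c -> Int ~ d
_ _ : b -> c -> Int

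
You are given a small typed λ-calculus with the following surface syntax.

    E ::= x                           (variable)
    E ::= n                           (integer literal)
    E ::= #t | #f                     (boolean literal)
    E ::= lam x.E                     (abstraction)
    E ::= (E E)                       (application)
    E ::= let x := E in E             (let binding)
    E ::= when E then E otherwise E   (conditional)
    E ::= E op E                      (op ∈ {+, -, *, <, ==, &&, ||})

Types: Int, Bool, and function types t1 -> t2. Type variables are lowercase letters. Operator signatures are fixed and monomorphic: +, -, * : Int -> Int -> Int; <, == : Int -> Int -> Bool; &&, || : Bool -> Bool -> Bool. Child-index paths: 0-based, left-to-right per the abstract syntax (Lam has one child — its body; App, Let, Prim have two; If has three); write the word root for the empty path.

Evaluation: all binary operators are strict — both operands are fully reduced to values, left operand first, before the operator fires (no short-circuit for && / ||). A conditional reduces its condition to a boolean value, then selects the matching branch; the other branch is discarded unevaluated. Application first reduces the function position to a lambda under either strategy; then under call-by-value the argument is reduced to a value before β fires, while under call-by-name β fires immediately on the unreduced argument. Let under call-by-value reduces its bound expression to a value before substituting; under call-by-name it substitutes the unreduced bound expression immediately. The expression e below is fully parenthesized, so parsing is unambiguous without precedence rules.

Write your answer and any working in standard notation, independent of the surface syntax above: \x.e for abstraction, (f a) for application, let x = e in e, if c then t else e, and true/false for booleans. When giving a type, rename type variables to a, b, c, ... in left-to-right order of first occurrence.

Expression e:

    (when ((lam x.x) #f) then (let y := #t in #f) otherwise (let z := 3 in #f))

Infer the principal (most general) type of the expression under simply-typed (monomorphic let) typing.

Answer: Bool

Working:
x : a
\x._ : a -> a
  unify a -> a ~ Bool -> b
  unify a ~ Bool
  unify Bool ~ b
_ _ : Bool
  unify Bool ~ Bool
let y : Bool
let z : Int
  unify Bool ~ Bool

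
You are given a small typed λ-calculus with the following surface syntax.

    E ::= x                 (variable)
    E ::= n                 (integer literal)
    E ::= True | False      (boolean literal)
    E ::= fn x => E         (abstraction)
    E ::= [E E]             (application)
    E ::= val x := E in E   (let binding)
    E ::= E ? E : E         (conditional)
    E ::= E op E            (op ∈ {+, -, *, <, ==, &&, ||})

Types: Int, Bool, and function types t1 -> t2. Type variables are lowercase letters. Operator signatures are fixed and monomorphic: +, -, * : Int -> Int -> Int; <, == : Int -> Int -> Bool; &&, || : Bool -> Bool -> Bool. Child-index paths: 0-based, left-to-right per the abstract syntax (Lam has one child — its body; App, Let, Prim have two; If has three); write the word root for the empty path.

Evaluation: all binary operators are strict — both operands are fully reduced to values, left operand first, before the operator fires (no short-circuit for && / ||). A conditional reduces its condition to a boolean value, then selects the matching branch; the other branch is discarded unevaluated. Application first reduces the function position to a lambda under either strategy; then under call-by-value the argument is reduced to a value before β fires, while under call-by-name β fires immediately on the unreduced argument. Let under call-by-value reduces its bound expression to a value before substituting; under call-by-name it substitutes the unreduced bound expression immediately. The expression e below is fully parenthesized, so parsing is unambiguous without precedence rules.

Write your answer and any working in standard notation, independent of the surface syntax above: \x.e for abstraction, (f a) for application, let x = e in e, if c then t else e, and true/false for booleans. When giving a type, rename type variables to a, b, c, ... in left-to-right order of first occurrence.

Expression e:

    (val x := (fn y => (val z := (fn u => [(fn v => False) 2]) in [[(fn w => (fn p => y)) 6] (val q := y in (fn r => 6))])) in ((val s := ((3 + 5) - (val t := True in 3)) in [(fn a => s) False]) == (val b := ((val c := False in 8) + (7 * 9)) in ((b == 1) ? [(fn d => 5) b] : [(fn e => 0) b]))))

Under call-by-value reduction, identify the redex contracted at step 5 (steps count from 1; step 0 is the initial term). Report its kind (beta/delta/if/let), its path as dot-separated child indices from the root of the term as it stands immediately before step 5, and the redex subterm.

Working:
step 0: (let x = (\y.(let z = (\u.((\v.false) 2)) in (((\w.(\p.y)) 6) (let q = y in (\r.6))))) in ((let s = ((3 + 5) - (let t = true in 3)) in ((\a.s) false)) == (let b = ((let c = false in 8) + (7 * 9)) in (if (b == 1) then ((\d.5) b) else ((\e.0) b)))))
step 1: [let@root] ((let s = ((3 + 5) - (let t = true in 3)) in ((\a.s) false)) == (let b = ((let c = false in 8) + (7 * 9)) in (if (b == 1) then ((\d.5) b) else ((\e.0) b))))
step 2: [delta@0.0.0] ((let s = (8 - (let t = true in 3)) in ((\a.s) false)) == (let b = ((let c = false in 8) + (7 * 9)) in (if (b == 1) then ((\d.5) b) else ((\e.0) b))))
step 3: [let@0.0.1] ((let s = (8 - 3) in ((\a.s) false)) == (let b = ((let c = false in 8) + (7 * 9)) in (if (b == 1) then ((\d.5) b) else ((\e.0) b))))
step 4: [delta@0.0] ((let s = 5 in ((\a.s) false)) == (let b = ((let c = false in 8) + (7 * 9)) in (if (b == 1) then ((\d.5) b) else ((\e.0) b))))
step 5: [let@0] (((\a.5) false) == (let b = ((let c = false in 8) + (7 * 9)) in (if (b == 1) then ((\d.5) b) else ((\e.0) b))))

Answer: let at 0 : (let s = 5 in ((\a.s) false))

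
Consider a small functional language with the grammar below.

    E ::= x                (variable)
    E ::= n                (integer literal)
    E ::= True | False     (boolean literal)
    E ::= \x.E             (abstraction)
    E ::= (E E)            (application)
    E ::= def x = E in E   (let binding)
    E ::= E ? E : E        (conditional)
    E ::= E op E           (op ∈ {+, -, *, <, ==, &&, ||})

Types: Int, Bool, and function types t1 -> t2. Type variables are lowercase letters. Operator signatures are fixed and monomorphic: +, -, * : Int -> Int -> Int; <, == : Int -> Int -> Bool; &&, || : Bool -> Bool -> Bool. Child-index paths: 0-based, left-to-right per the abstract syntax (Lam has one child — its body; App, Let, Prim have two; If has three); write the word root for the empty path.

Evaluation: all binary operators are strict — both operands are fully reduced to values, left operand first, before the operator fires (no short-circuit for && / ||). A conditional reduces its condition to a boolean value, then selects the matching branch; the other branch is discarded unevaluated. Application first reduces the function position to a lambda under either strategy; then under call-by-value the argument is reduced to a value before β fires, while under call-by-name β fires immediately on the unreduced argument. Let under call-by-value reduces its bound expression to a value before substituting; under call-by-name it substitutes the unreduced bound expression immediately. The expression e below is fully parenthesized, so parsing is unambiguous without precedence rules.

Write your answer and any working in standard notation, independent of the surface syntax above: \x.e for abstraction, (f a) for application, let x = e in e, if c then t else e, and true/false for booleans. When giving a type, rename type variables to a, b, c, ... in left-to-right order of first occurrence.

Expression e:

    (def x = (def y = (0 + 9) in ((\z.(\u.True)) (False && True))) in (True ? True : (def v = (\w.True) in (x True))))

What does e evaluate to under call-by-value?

Answer: true

Working:
step 0: (let x = (let y = (0 + 9) in ((\z.(\u.true)) (false && true))) in (if true then true else (let v = (\w.true) in (x true))))
step 1: [delta@0.0] (let x = (let y = 9 in ((\z.(\u.true)) (false && true))) in (if true then true else (let v = (\w.true) in (x true))))
step 2: [let@0] (let x = ((\z.(\u.true)) (false && true)) in (if true then true else (let v = (\w.true) in (x true))))
step 3: [delta@0.1] (let x = ((\z.(\u.true)) false) in (if true then true else (let v = (\w.true) in (x true))))
step 4: [beta@0] (let x = (\u.true) in (if true then true else (let v = (\w.true) in (x true))))
step 5: [let@root] (if true then true else (let v = (\w.true) in ((\u.true) true)))
step 6: [if@root] true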